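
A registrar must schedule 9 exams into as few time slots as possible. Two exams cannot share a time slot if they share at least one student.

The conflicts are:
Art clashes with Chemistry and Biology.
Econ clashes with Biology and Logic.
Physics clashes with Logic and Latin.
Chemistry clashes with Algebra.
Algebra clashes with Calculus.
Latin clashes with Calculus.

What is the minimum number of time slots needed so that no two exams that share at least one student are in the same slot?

3

The cycle Latin-Calculus-Algebra-Chemistry-Art-Biology-Econ-Logic-Physics-Latin has odd length 9, so it cannot be 2-colored; at least 3 time slots are needed.
3 time slots suffice: time slot 1 → {Art, Logic, Algebra, Latin}; time slot 2 → {Physics, Chemistry, Biology, Calculus}; time slot 3 → {Econ}. Each listed conflict is separated.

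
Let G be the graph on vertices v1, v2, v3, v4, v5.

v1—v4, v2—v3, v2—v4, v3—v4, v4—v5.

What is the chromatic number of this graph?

v2, v3, v4 form a triangle, so at least 3 colors are needed.
3 colors suffice: color 1 → {v4}; color 2 → {v1, v2, v5}; color 3 → {v3}. No two adjacent vertices share a color.

3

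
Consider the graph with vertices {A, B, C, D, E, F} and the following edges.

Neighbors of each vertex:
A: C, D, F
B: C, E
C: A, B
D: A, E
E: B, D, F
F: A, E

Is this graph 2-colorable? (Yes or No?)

No

The cycle D-E-B-C-A-D has odd length 5, so it cannot be 2-colored; at least 3 colors are needed.
So 2 colors are not enough.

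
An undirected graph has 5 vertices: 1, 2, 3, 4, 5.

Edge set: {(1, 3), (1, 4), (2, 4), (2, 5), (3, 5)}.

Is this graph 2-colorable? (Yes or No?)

No

The cycle 3-5-2-4-1-3 has odd length 5, so it cannot be 2-colored; at least 3 colors are needed.
So 2 colors are not enough.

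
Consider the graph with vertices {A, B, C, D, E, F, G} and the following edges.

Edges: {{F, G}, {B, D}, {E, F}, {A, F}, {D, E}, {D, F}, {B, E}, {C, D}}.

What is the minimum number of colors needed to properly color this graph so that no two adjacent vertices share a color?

D, E, F are pairwise adjacent, so at least 3 colors are needed.
3 colors suffice: A=blue, B=red, C=red, D=blue, E=green, F=red, G=blue. No two adjacent vertices share a color.

3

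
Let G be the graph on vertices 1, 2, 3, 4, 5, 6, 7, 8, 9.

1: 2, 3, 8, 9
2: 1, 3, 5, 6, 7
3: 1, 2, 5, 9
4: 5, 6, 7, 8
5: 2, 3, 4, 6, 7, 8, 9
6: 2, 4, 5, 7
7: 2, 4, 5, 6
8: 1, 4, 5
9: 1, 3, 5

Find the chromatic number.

4, 5, 6, 7 form a clique, so at least 4 colors are needed.
4 colors suffice: color red → {1, 5}; color blue → {2, 4, 9}; color green → {3, 7, 8}; color yellow → {6}. No two adjacent vertices share a color.

4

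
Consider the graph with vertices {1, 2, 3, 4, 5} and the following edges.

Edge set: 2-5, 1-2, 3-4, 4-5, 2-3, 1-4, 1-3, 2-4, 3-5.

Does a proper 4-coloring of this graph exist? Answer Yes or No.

The chromatic number is 4. 1, 2, 3, 4 are mutually adjacent (a clique of size 4), so at least 4 colors are needed.
4 colors suffice: color red → {2}; color blue → {3}; color green → {4}; color yellow → {1, 5}.
That is already a proper 4-coloring.

Yes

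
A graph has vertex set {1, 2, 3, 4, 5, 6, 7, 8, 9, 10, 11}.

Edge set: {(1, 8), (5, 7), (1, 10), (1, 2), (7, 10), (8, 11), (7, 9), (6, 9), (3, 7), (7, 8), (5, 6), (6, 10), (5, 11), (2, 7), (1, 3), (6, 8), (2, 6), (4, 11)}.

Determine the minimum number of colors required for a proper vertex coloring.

5 and 7 are adjacent, so at least 2 colors are needed.
2 colors suffice: color a → {1, 6, 7, 11}; color b → {2, 3, 4, 5, 8, 9, 10}. Every edge joins two different colors.

2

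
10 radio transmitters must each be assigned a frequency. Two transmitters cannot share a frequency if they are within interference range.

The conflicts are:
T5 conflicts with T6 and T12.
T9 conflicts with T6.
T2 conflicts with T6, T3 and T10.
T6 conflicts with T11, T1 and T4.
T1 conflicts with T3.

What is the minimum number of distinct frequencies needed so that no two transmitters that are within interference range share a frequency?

T9 and T6 conflict, so at least 2 frequencies are needed.
2 frequencies suffice: T5=2, T9=2, T2=2, T6=1, T11=2, T12=1, T1=2, T4=2, T3=1, T10=1. Every pair that conflicts lands in different frequencies.

2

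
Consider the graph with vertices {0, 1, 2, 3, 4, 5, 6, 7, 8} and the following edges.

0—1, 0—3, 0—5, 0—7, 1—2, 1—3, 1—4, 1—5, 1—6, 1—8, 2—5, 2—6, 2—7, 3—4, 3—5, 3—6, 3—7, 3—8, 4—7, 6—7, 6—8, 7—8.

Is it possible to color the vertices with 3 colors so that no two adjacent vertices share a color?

No

0, 1, 3, 5 form a clique, so at least 4 colors are needed.
So 3 colors are not enough.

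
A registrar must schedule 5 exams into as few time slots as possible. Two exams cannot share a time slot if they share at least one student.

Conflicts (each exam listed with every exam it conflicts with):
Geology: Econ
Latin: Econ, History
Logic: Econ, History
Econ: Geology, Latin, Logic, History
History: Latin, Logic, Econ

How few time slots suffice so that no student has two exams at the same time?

Latin, Econ, History pairwise conflict, so at least 3 time slots are needed.
A valid assignment using 3 time slots: Geology=2, Latin=3, Logic=3, Econ=1, History=2. Each listed conflict is separated.

3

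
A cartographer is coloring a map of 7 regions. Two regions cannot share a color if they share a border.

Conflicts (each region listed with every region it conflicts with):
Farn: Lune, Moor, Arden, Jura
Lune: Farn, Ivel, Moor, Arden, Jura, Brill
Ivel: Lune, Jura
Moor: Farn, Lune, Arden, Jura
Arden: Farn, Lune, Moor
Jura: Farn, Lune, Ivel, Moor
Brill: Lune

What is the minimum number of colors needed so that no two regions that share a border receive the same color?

4

Farn, Lune, Moor, Jura all conflict with each other, so at least 4 colors are needed.
4 colors suffice: color 1 → {Lune}; color 2 → {Arden, Jura, Brill}; color 3 → {Farn, Ivel}; color 4 → {Moor}. Each listed conflict is separated.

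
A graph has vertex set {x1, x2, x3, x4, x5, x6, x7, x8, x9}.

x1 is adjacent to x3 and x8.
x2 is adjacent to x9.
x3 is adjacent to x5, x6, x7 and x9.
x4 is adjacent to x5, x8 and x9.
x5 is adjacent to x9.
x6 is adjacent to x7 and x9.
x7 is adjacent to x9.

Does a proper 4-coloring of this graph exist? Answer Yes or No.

The chromatic number is 4. x3, x6, x7, x9 are pairwise adjacent (a clique of size 4), so at least 4 colors are needed.
One proper 4-coloring: x1=1, x2=2, x3=2, x4=2, x5=3, x6=4, x7=3, x8=3, x9=1.
That is already a proper 4-coloring.

Yes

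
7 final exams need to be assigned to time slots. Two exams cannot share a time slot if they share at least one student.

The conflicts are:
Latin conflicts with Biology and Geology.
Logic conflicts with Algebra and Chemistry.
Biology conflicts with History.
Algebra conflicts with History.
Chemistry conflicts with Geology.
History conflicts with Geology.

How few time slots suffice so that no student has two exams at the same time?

The cycle Geology-History-Algebra-Logic-Chemistry-Geology has odd length 5, so it cannot be 2-colored; at least 3 time slots are needed.
3 time slots suffice: time slot 1 → {Biology, Algebra, Geology}; time slot 2 → {Latin, Chemistry, History}; time slot 3 → {Logic}. No two conflicting exams share a time slot.

3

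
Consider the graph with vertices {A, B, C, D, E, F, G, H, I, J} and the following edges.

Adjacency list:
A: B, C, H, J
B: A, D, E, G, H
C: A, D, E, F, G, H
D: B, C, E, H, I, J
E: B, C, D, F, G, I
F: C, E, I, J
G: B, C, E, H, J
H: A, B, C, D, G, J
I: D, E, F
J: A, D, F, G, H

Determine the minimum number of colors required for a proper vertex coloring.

3

A, B, H are pairwise adjacent, so at least 3 colors are needed.
3 colors suffice: A=1, B=2, C=2, D=1, E=3, F=1, G=1, H=3, I=2, J=2. Each edge has distinct colors on its endpoints.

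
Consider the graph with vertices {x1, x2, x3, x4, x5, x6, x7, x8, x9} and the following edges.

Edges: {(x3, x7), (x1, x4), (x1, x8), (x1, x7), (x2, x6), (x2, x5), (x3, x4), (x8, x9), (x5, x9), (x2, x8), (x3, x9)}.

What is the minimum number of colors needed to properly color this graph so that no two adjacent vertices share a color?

3

The cycle x4-x3-x9-x8-x1-x4 has odd length 5, so it cannot be 2-colored; at least 3 colors are needed.
3 colors suffice: color 1 → {x1, x2, x9}; color 2 → {x3, x5, x6, x8}; color 3 → {x4, x7}. No two adjacent vertices share a color.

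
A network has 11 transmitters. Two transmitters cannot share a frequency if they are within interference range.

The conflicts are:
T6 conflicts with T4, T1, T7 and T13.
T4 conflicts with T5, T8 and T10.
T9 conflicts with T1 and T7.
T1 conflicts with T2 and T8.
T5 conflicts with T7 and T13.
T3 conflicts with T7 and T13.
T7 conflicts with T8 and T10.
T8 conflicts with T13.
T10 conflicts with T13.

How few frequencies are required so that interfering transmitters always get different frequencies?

2

T9 and T1 conflict, so at least 2 frequencies are needed.
2 frequencies suffice: frequency 1 → {T4, T1, T7, T13}; frequency 2 → {T6, T9, T5, T3, T2, T8, T10}. No two conflicting transmitters share a frequency.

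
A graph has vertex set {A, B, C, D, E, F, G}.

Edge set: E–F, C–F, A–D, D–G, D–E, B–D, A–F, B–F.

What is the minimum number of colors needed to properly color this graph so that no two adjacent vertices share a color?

2

E and F are adjacent, so at least 2 colors are needed.
2 colors suffice: color 1 → {D, F}; color 2 → {A, B, C, E, G}. Each edge has distinct colors on its endpoints.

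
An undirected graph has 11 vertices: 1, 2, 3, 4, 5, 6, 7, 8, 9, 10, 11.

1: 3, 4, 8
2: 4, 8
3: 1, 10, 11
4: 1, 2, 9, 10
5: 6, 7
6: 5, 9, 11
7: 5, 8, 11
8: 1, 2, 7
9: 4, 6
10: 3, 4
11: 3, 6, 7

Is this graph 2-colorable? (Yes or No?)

The cycle 11-3-1-8-7-11 has odd length 5, so it cannot be 2-colored; at least 3 colors are needed.
So 2 colors are not enough.

No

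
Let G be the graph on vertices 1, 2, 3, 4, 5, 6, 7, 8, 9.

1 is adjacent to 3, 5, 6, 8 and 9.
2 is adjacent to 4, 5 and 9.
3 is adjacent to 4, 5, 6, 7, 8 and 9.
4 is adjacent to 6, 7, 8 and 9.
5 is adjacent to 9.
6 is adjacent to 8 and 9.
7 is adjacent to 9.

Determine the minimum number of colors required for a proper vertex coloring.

3, 4, 7, 9 are mutually adjacent (a clique of size 4), so at least 4 colors are needed.
One proper 4-coloring: 1=green, 2=red, 3=red, 4=green, 5=yellow, 6=yellow, 7=yellow, 8=blue, 9=blue. Each edge has distinct colors on its endpoints.

4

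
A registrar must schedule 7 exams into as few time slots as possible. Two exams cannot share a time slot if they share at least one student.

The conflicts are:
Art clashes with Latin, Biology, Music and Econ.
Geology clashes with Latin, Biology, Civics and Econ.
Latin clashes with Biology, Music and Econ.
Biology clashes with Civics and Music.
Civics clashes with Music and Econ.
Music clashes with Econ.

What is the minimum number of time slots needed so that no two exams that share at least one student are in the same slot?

4

Art, Latin, Music, Econ all conflict with each other, so at least 4 time slots are needed.
A valid assignment using 4 time slots: Art=4, Geology=1, Latin=2, Biology=3, Civics=2, Music=1, Econ=3. Every pair that conflicts lands in different time slots.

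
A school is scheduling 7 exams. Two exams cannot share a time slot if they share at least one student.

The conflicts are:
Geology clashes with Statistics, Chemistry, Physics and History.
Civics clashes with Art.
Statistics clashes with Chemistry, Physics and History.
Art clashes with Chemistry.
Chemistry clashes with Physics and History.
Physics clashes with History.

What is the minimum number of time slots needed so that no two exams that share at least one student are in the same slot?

5

Geology, Statistics, Chemistry, Physics, History pairwise conflict, so at least 5 time slots are needed.
A valid assignment using 5 time slots: Geology=2, Civics=1, Statistics=3, Art=2, Chemistry=1, Physics=4, History=5. Every pair that conflicts lands in different time slots.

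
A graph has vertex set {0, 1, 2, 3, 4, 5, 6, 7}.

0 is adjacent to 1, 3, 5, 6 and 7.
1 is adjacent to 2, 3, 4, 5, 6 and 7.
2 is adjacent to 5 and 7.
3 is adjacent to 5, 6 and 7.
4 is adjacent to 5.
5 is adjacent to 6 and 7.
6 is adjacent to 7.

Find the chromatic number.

6

0, 1, 3, 5, 6, 7 are mutually adjacent (a clique of size 6), so at least 6 colors are needed.
6 colors suffice: color red → {1}; color blue → {5}; color green → {4, 7}; color yellow → {0, 2}; color purple → {3}; color orange → {6}. Each edge has distinct colors on its endpoints.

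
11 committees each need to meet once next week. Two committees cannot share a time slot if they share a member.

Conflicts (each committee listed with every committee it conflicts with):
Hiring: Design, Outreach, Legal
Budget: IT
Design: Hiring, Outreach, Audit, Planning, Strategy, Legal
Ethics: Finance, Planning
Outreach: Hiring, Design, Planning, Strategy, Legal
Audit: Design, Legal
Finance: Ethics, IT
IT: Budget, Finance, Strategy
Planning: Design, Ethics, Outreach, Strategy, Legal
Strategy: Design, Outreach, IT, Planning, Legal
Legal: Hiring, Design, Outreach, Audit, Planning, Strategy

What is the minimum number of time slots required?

5

Design, Outreach, Planning, Strategy, Legal are mutually in conflict, so at least 5 time slots are needed.
5 time slots suffice: time slot 1 → {Design, Ethics, IT}; time slot 2 → {Budget, Finance, Legal}; time slot 3 → {Hiring, Audit, Planning}; time slot 4 → {Strategy}; time slot 5 → {Outreach}. Every pair that conflicts lands in different time slots.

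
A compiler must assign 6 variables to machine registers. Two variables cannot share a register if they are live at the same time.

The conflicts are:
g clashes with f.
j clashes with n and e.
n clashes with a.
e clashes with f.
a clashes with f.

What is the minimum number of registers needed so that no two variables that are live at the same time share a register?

The cycle e-f-a-n-j-e has odd length 5, so it cannot be 2-colored; at least 3 registers are needed.
3 registers suffice: g=2, j=1, n=3, e=2, a=2, f=1. Each listed conflict is separated.

3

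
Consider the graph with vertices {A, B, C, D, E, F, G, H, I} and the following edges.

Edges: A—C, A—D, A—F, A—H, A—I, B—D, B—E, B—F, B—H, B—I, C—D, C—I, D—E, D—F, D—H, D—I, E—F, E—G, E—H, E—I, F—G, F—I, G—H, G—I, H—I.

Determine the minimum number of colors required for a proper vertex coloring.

5

B, D, E, H, I are pairwise adjacent (a clique of size 5), so at least 5 colors are needed.
One proper 5-coloring: A=4, B=5, C=3, D=2, E=4, F=3, G=2, H=3, I=1. Each edge has distinct colors on its endpoints.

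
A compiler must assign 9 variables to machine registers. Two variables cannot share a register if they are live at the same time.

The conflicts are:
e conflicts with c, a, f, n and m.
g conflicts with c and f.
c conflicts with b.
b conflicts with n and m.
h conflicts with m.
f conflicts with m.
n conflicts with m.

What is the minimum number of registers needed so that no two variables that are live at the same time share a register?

3

e, n, m are mutually in conflict, so at least 3 registers are needed.
A valid assignment using 3 registers: e=1, g=1, c=2, a=2, b=1, h=1, f=3, n=3, m=2. Each listed conflict is separated.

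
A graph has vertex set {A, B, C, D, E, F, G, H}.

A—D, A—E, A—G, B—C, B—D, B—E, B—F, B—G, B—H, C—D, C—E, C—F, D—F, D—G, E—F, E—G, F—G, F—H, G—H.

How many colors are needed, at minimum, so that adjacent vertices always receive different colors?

4

B, E, F, G form a clique, so at least 4 colors are needed.
A valid assignment using 4 colors: A=2, B=3, C=1, D=4, E=4, F=2, G=1, H=4. Every edge joins two different colors.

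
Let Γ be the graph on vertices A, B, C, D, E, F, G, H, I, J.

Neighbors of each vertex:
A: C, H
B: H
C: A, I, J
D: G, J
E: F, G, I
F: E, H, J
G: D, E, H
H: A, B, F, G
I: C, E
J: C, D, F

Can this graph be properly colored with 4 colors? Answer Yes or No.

The chromatic number is 3. The cycle C-A-H-F-J-C has odd length 5, so it cannot be 2-colored; at least 3 colors are needed.
3 colors suffice: color red → {C, D, E, H}; color blue → {A, B, G, I, J}; color green → {F}.
Since 4 ≥ 3, a proper 4-coloring certainly exists.

Yes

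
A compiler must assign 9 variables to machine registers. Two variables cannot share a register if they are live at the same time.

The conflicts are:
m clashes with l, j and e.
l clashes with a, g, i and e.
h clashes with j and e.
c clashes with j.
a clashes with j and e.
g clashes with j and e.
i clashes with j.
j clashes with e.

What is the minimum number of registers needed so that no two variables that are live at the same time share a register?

m, j, e all conflict with each other, so at least 3 registers are needed.
3 registers suffice: register 1 → {l, j}; register 2 → {c, i, e}; register 3 → {m, h, a, g}. Each listed conflict is separated.

3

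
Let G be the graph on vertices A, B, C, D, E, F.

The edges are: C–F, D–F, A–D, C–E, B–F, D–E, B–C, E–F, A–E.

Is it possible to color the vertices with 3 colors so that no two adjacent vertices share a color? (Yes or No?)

The chromatic number is 3. D, E, F form a triangle, so at least 3 colors are needed.
One proper 3-coloring: A=2, B=1, C=3, D=3, E=1, F=2.
That is already a proper 3-coloring.

Yes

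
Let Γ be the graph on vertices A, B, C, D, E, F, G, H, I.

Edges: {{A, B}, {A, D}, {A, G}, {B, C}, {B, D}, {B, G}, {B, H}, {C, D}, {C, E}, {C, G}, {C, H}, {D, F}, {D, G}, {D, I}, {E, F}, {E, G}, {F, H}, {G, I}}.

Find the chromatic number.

4

B, C, D, G form a clique, so at least 4 colors are needed.
A valid assignment using 4 colors: A=3, B=4, C=3, D=2, E=2, F=3, G=1, H=1, I=3. Each edge has distinct colors on its endpoints.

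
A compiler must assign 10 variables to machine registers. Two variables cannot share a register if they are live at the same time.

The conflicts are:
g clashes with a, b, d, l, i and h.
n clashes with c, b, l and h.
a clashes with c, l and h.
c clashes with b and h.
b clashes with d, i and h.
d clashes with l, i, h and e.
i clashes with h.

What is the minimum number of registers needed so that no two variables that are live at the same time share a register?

5

g, b, d, i, h are mutually in conflict, so at least 5 registers are needed.
Using 5 registers: g=4, n=2, a=2, c=4, b=3, d=2, l=1, i=5, h=1, e=1. Every pair that conflicts lands in different registers.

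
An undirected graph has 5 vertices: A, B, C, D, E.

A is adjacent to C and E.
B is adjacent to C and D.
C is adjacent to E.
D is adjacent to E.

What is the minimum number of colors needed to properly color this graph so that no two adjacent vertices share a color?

3

A, C, E are mutually adjacent, so at least 3 colors are needed.
3 colors suffice: color red → {B, E}; color blue → {C, D}; color green → {A}. No two adjacent vertices share a color.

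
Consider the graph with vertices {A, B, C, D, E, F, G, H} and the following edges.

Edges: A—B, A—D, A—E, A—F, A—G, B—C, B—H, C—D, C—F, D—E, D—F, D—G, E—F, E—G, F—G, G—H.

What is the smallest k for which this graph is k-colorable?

5

A, D, E, F, G are pairwise adjacent (a clique of size 5), so at least 5 colors are needed.
5 colors suffice: A=blue, B=red, C=blue, D=green, E=purple, F=red, G=yellow, H=blue. Each edge has distinct colors on its endpoints.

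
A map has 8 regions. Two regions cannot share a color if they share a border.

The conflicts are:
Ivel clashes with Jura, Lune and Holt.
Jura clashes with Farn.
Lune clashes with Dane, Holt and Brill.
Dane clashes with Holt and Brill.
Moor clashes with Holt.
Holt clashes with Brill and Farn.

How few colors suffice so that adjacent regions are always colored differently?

Lune, Dane, Holt, Brill pairwise conflict, so at least 4 colors are needed.
One proper 4-coloring: Ivel=3, Jura=1, Lune=2, Dane=4, Moor=2, Holt=1, Brill=3, Farn=2. Each listed conflict is separated.

4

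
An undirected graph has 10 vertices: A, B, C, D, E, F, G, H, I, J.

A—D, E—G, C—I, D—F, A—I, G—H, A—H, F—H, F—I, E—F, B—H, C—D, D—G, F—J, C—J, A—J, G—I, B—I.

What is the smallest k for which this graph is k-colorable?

2

E and G are adjacent, so at least 2 colors are needed.
2 colors suffice: A=blue, B=blue, C=blue, D=red, E=red, F=blue, G=blue, H=red, I=red, J=red. Each edge has distinct colors on its endpoints.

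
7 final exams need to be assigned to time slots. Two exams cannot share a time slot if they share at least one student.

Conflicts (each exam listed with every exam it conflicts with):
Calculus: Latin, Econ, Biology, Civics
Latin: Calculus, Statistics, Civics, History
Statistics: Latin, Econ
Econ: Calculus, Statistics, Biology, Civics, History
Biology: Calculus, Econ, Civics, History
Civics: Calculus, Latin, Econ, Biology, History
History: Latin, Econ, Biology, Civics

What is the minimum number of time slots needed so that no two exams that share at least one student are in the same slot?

Calculus, Econ, Biology, Civics pairwise conflict, so at least 4 time slots are needed.
4 time slots suffice: Calculus=3, Latin=1, Statistics=2, Econ=1, Biology=4, Civics=2, History=3. Each listed conflict is separated.

4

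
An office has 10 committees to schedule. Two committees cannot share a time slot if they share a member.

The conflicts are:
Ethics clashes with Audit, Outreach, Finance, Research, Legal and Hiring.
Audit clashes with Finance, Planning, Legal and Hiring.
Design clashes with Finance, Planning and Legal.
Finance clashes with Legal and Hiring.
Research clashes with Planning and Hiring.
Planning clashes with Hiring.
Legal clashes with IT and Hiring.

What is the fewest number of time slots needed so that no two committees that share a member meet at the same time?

5

Ethics, Audit, Finance, Legal, Hiring all conflict with each other, so at least 5 time slots are needed.
5 time slots suffice: time slot 1 → {Ethics, Planning, IT}; time slot 2 → {Outreach, Research, Legal}; time slot 3 → {Design, Hiring}; time slot 4 → {Finance}; time slot 5 → {Audit}. Each listed conflict is separated.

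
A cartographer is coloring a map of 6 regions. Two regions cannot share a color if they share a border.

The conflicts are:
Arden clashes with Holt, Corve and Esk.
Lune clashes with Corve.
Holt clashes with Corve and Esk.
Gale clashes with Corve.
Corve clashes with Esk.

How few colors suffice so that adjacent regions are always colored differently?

4

Arden, Holt, Corve, Esk all conflict with each other, so at least 4 colors are needed.
4 colors suffice: Arden=2, Lune=2, Holt=3, Gale=2, Corve=1, Esk=4. Each listed conflict is separated.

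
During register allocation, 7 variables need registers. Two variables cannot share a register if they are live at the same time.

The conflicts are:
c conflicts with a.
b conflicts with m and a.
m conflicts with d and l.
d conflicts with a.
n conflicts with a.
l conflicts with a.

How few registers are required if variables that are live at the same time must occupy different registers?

2

n and a conflict, so at least 2 registers are needed.
A valid assignment using 2 registers: c=2, b=2, m=1, d=2, n=2, l=2, a=1. Each listed conflict is separated.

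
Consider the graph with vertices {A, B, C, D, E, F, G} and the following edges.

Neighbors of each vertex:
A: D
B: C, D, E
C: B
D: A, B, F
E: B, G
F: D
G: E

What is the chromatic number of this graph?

2

B and C are adjacent, so at least 2 colors are needed.
One proper 2-coloring: A=1, B=1, C=2, D=2, E=2, F=1, G=1. Each edge has distinct colors on its endpoints.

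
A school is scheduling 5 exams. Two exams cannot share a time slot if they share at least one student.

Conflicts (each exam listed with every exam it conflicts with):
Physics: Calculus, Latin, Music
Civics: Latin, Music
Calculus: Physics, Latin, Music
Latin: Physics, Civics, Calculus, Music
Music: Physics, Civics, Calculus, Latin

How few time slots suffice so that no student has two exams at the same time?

4

Physics, Calculus, Latin, Music pairwise conflict, so at least 4 time slots are needed.
4 time slots suffice: time slot 1 → {Latin}; time slot 2 → {Music}; time slot 3 → {Physics, Civics}; time slot 4 → {Calculus}. Each listed conflict is separated.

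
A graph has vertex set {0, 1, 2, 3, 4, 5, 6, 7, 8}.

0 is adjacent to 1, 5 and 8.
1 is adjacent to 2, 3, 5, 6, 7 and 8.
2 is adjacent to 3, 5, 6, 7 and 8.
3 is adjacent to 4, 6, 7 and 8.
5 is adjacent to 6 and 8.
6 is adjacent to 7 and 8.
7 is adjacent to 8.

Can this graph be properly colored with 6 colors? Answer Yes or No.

The chromatic number is 6. 1, 2, 3, 6, 7, 8 form a clique, so at least 6 colors are needed.
One proper 6-coloring: 0=c, 1=b, 2=d, 3=e, 4=a, 5=e, 6=c, 7=f, 8=a.
That is already a proper 6-coloring.

Yes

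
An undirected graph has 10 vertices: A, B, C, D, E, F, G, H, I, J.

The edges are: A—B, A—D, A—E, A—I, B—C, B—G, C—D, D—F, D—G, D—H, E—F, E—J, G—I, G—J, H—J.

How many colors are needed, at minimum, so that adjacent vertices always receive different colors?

The cycle E-A-D-G-J-E has odd length 5, so it cannot be 2-colored; at least 3 colors are needed.
One proper 3-coloring: A=blue, B=red, C=blue, D=red, E=red, F=blue, G=blue, H=blue, I=red, J=green. Every edge joins two different colors.

3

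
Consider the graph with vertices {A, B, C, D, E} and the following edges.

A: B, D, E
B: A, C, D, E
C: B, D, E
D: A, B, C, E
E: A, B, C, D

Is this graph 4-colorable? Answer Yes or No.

Yes

The chromatic number is 4. A, B, D, E form a clique, so at least 4 colors are needed.
4 colors suffice: A=4, B=2, C=4, D=1, E=3.
That is already a proper 4-coloring.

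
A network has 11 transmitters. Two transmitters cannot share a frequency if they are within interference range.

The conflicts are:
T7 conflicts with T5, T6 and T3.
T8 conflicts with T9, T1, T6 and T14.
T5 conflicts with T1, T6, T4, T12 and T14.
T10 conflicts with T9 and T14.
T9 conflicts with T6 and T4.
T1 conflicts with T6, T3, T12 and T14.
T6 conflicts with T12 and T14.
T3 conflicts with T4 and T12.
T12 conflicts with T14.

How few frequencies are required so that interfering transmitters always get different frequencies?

5

T5, T1, T6, T12, T14 pairwise conflict, so at least 5 frequencies are needed.
5 frequencies suffice: frequency 1 → {T10, T6, T3}; frequency 2 → {T5, T9}; frequency 3 → {T7, T1, T4}; frequency 4 → {T14}; frequency 5 → {T8, T12}. Every pair that conflicts lands in different frequencies.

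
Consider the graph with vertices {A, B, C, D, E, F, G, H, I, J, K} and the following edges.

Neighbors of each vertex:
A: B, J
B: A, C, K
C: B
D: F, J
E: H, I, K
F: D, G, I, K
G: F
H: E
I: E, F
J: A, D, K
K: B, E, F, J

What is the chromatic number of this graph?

B and C are adjacent, so at least 2 colors are needed.
2 colors suffice: color 1 → {B, E, F, J}; color 2 → {A, C, D, G, H, I, K}. No two adjacent vertices share a color.

2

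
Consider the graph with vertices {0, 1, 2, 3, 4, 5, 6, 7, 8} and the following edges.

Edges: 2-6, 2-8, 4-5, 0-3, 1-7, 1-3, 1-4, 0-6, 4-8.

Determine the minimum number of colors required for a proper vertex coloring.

The cycle 0-6-2-8-4-1-3-0 has odd length 7, so it cannot be 2-colored; at least 3 colors are needed.
A valid assignment using 3 colors: 0=b, 1=b, 2=c, 3=a, 4=a, 5=b, 6=a, 7=a, 8=b. Each edge has distinct colors on its endpoints.

3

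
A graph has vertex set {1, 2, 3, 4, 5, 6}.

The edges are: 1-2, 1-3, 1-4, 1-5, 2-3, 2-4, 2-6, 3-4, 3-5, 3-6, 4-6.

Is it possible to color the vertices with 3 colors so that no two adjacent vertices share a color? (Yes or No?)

2, 3, 4, 6 form a clique, so at least 4 colors are needed.
So 3 colors are not enough.

No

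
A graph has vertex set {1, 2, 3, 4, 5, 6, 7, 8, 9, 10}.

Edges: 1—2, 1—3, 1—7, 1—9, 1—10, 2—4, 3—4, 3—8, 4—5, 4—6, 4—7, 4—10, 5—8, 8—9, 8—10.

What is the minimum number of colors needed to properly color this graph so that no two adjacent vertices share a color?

1 and 3 are adjacent, so at least 2 colors are needed.
2 colors suffice: 1=red, 2=blue, 3=blue, 4=red, 5=blue, 6=blue, 7=blue, 8=red, 9=blue, 10=blue. Each edge has distinct colors on its endpoints.

2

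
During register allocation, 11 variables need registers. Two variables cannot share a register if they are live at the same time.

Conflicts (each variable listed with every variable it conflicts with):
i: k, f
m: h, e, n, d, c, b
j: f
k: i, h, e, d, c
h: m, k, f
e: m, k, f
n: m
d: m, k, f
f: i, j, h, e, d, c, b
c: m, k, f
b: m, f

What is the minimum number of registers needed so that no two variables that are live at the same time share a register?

2

m and e conflict, so at least 2 registers are needed.
2 registers suffice: i=2, m=1, j=2, k=1, h=2, e=2, n=2, d=2, f=1, c=2, b=2. No two conflicting variables share a register.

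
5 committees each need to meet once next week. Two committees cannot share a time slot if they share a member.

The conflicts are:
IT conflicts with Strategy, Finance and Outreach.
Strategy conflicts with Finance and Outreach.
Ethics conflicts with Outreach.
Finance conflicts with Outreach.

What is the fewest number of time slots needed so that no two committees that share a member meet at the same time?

4

IT, Strategy, Finance, Outreach all conflict with each other, so at least 4 time slots are needed.
A valid assignment using 4 time slots: IT=3, Strategy=4, Ethics=2, Finance=2, Outreach=1. Each listed conflict is separated.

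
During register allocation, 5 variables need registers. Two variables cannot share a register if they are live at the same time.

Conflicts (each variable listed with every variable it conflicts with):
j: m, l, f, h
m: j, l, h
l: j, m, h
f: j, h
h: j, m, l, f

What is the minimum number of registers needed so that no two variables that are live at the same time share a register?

4

j, m, l, h pairwise conflict, so at least 4 registers are needed.
A valid assignment using 4 registers: j=2, m=4, l=3, f=3, h=1. Every pair that conflicts lands in different registers.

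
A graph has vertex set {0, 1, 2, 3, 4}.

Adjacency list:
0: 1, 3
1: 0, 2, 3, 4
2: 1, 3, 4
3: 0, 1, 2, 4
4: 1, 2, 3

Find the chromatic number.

4

1, 2, 3, 4 are pairwise adjacent (a clique of size 4), so at least 4 colors are needed.
One proper 4-coloring: 0=green, 1=red, 2=green, 3=blue, 4=yellow. Every edge joins two different colors.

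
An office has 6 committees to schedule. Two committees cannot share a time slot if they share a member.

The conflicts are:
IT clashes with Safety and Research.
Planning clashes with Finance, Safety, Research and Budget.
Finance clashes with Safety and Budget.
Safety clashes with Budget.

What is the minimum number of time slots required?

4

Planning, Finance, Safety, Budget are mutually in conflict, so at least 4 time slots are needed.
4 time slots suffice: time slot 1 → {Safety, Research}; time slot 2 → {IT, Planning}; time slot 3 → {Budget}; time slot 4 → {Finance}. Every pair that conflicts lands in different time slots.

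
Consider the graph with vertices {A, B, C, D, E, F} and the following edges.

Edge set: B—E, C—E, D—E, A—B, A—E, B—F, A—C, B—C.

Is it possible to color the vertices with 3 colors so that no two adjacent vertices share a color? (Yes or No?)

A, B, C, E are mutually adjacent (a clique of size 4), so at least 4 colors are needed.
So 3 colors are not enough.

No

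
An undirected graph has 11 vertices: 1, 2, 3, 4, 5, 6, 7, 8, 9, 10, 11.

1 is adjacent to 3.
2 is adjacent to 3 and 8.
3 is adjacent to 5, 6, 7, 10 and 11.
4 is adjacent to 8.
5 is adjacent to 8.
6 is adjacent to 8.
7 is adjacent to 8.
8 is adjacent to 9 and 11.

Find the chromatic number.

2

8 and 9 are adjacent, so at least 2 colors are needed.
2 colors suffice: color a → {3, 8}; color b → {1, 2, 4, 5, 6, 7, 9, 10, 11}. Every edge joins two different colors.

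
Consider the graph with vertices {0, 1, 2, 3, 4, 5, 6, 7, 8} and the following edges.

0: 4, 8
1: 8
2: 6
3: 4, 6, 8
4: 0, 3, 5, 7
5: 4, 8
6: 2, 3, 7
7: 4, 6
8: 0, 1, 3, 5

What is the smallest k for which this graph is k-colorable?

4 and 5 are adjacent, so at least 2 colors are needed.
2 colors suffice: color red → {4, 6, 8}; color blue → {0, 1, 2, 3, 5, 7}. No two adjacent vertices share a color.

2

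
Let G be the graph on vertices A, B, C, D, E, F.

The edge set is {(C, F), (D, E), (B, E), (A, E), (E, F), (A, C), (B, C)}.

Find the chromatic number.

A and E are adjacent, so at least 2 colors are needed.
One proper 2-coloring: A=blue, B=blue, C=red, D=blue, E=red, F=blue. No two adjacent vertices share a color.

2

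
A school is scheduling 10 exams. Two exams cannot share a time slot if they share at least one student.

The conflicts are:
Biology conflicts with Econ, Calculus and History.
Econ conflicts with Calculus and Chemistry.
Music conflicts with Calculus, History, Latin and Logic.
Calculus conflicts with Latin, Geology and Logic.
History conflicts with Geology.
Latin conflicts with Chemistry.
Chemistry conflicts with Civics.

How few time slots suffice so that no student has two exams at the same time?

3

Music, Calculus, Latin all conflict with each other, so at least 3 time slots are needed.
Using 3 time slots: Biology=2, Econ=3, Music=2, Calculus=1, History=1, Latin=3, Geology=2, Logic=3, Chemistry=1, Civics=2. Every pair that conflicts lands in different time slots.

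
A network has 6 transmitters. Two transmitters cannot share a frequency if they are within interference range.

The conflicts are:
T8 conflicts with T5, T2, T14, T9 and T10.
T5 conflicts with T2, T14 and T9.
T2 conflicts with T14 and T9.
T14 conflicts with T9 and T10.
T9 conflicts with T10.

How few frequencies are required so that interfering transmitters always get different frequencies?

T8, T5, T2, T14, T9 are mutually in conflict, so at least 5 frequencies are needed.
5 frequencies suffice: frequency 1 → {T8}; frequency 2 → {T14}; frequency 3 → {T9}; frequency 4 → {T5, T10}; frequency 5 → {T2}. No two conflicting transmitters share a frequency.

5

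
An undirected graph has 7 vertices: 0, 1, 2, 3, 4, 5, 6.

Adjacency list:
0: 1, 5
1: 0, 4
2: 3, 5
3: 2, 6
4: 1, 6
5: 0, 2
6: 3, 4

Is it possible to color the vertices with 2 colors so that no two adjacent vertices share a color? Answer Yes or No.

The cycle 4-6-3-2-5-0-1-4 has odd length 7, so it cannot be 2-colored; at least 3 colors are needed.
So 2 colors are not enough.

No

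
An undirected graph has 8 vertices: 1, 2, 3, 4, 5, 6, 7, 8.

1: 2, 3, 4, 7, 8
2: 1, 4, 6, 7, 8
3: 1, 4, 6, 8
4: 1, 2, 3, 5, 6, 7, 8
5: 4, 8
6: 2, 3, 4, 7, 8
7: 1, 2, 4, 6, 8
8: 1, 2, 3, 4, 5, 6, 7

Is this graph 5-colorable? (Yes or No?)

Yes

The chromatic number is 5. 2, 4, 6, 7, 8 are mutually adjacent (a clique of size 5), so at least 5 colors are needed.
5 colors suffice: color a → {8}; color b → {4}; color c → {1, 5, 6}; color d → {3, 7}; color e → {2}.
That is already a proper 5-coloring.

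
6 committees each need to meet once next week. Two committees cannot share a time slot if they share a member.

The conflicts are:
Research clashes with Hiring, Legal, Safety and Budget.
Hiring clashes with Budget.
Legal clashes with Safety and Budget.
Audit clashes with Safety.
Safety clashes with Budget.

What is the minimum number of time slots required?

4

Research, Legal, Safety, Budget all conflict with each other, so at least 4 time slots are needed.
4 time slots suffice: time slot 1 → {Research, Audit}; time slot 2 → {Budget}; time slot 3 → {Hiring, Safety}; time slot 4 → {Legal}. No two conflicting committees share a time slot.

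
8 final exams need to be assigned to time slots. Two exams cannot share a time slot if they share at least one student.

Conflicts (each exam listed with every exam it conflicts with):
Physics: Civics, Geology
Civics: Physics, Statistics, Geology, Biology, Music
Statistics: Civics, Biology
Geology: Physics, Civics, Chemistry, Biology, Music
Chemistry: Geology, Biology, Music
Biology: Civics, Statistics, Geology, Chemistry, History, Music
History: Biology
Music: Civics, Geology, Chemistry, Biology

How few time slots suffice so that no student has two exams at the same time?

Geology, Chemistry, Biology, Music all conflict with each other, so at least 4 time slots are needed.
A valid assignment using 4 time slots: Physics=1, Civics=3, Statistics=2, Geology=2, Chemistry=3, Biology=1, History=2, Music=4. Each listed conflict is separated.

4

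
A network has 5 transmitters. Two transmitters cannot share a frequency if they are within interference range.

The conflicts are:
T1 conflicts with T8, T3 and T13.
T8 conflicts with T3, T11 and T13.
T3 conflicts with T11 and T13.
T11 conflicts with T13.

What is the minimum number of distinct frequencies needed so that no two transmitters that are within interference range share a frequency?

4

T1, T8, T3, T13 are mutually in conflict, so at least 4 frequencies are needed.
4 frequencies suffice: frequency 1 → {T8}; frequency 2 → {T13}; frequency 3 → {T3}; frequency 4 → {T1, T11}. No two conflicting transmitters share a frequency.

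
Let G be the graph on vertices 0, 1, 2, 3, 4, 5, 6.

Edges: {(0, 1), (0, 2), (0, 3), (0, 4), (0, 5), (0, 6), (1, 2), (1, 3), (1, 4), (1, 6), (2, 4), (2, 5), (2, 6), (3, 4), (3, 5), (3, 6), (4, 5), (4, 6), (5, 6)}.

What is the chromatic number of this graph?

0, 1, 2, 4, 6 are pairwise adjacent (a clique of size 5), so at least 5 colors are needed.
A valid assignment using 5 colors: 0=green, 1=yellow, 2=purple, 3=purple, 4=red, 5=yellow, 6=blue. No two adjacent vertices share a color.

5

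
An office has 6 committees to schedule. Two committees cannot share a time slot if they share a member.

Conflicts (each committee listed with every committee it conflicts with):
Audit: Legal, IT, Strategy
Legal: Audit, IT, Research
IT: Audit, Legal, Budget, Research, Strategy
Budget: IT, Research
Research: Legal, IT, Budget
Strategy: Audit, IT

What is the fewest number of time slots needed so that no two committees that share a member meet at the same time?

IT, Budget, Research all conflict with each other, so at least 3 time slots are needed.
3 time slots suffice: time slot 1 → {IT}; time slot 2 → {Audit, Research}; time slot 3 → {Legal, Budget, Strategy}. Every pair that conflicts lands in different time slots.

3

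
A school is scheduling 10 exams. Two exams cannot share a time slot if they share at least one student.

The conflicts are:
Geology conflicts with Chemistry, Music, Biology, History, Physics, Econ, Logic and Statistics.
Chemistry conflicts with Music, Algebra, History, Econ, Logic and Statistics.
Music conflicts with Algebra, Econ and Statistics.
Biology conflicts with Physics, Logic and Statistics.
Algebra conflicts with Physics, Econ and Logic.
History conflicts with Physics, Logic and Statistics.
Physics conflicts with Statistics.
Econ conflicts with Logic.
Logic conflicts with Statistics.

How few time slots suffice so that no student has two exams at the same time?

5

Geology, Chemistry, History, Logic, Statistics are mutually in conflict, so at least 5 time slots are needed.
A valid assignment using 5 time slots: Geology=1, Chemistry=4, Music=3, Biology=4, Algebra=1, History=5, Physics=3, Econ=2, Logic=3, Statistics=2. Each listed conflict is separated.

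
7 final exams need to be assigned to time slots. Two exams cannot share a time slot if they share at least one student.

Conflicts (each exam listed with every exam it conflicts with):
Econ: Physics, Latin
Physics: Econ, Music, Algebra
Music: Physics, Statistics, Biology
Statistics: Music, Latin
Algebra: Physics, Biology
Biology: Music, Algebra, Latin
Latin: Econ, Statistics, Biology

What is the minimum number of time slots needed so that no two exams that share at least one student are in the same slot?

3

The cycle Music-Statistics-Latin-Econ-Physics-Music has odd length 5, so it cannot be 2-colored; at least 3 time slots are needed.
A valid assignment using 3 time slots: Econ=2, Physics=1, Music=2, Statistics=3, Algebra=2, Biology=3, Latin=1. Each listed conflict is separated.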